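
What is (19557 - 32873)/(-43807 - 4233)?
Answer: 3329/12010 ≈ 0.27719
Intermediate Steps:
(19557 - 32873)/(-43807 - 4233) = -13316/(-48040) = -13316*(-1/48040) = 3329/12010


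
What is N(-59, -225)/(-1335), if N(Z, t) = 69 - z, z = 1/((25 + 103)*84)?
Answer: -741887/14353920 ≈ -0.051685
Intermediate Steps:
z = 1/10752 (z = (1/84)/128 = (1/128)*(1/84) = 1/10752 ≈ 9.3006e-5)
N(Z, t) = 741887/10752 (N(Z, t) = 69 - 1*1/10752 = 69 - 1/10752 = 741887/10752)
N(-59, -225)/(-1335) = (741887/10752)/(-1335) = (741887/10752)*(-1/1335) = -741887/14353920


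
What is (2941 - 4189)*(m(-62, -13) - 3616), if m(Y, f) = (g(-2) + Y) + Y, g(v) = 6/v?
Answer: 4671264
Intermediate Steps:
m(Y, f) = -3 + 2*Y (m(Y, f) = (6/(-2) + Y) + Y = (6*(-½) + Y) + Y = (-3 + Y) + Y = -3 + 2*Y)
(2941 - 4189)*(m(-62, -13) - 3616) = (2941 - 4189)*((-3 + 2*(-62)) - 3616) = -1248*((-3 - 124) - 3616) = -1248*(-127 - 3616) = -1248*(-3743) = 4671264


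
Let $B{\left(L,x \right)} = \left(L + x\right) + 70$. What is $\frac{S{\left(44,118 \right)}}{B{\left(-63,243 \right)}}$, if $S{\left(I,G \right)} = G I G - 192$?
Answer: $\frac{306232}{125} \approx 2449.9$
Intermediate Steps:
$S{\left(I,G \right)} = -192 + I G^{2}$ ($S{\left(I,G \right)} = I G^{2} - 192 = -192 + I G^{2}$)
$B{\left(L,x \right)} = 70 + L + x$
$\frac{S{\left(44,118 \right)}}{B{\left(-63,243 \right)}} = \frac{-192 + 44 \cdot 118^{2}}{70 - 63 + 243} = \frac{-192 + 44 \cdot 13924}{250} = \left(-192 + 612656\right) \frac{1}{250} = 612464 \cdot \frac{1}{250} = \frac{306232}{125}$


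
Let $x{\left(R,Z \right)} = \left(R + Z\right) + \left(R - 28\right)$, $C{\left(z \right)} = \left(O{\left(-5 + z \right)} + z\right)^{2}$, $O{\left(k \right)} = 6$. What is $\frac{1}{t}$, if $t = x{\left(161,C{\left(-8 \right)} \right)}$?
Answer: $\frac{1}{298} \approx 0.0033557$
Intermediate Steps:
$C{\left(z \right)} = \left(6 + z\right)^{2}$
$x{\left(R,Z \right)} = -28 + Z + 2 R$ ($x{\left(R,Z \right)} = \left(R + Z\right) + \left(R - 28\right) = \left(R + Z\right) + \left(-28 + R\right) = -28 + Z + 2 R$)
$t = 298$ ($t = -28 + \left(6 - 8\right)^{2} + 2 \cdot 161 = -28 + \left(-2\right)^{2} + 322 = -28 + 4 + 322 = 298$)
$\frac{1}{t} = \frac{1}{298}$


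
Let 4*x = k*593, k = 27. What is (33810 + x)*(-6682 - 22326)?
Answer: -1096872252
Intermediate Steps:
x = 16011/4 (x = (27*593)/4 = (¼)*16011 = 16011/4 ≈ 4002.8)
(33810 + x)*(-6682 - 22326) = (33810 + 16011/4)*(-6682 - 22326) = (151251/4)*(-29008) = -1096872252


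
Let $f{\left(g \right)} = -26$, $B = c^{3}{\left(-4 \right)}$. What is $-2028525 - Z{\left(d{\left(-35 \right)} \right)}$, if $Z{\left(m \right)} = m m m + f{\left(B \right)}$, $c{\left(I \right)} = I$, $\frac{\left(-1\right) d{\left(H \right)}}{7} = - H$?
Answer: $12677626$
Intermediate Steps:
$d{\left(H \right)} = 7 H$ ($d{\left(H \right)} = - 7 \left(- H\right) = 7 H$)
$B = -64$ ($B = \left(-4\right)^{3} = -64$)
$Z{\left(m \right)} = -26 + m^{3}$ ($Z{\left(m \right)} = m m m - 26 = m^{2} m - 26 = m^{3} - 26 = -26 + m^{3}$)
$-2028525 - Z{\left(d{\left(-35 \right)} \right)} = -2028525 - \left(-26 + \left(7 \left(-35\right)\right)^{3}\right) = -2028525 - \left(-26 + \left(-245\right)^{3}\right) = -2028525 - \left(-26 - 14706125\right) = -2028525 - -14706151 = -2028525 + 14706151 = 12677626$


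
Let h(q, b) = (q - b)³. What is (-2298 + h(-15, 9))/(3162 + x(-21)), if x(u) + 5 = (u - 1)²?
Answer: -16122/3641 ≈ -4.4279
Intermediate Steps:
x(u) = -5 + (-1 + u)² (x(u) = -5 + (u - 1)² = -5 + (-1 + u)²)
(-2298 + h(-15, 9))/(3162 + x(-21)) = (-2298 - (9 - 1*(-15))³)/(3162 + (-5 + (-1 - 21)²)) = (-2298 - (9 + 15)³)/(3162 + (-5 + (-22)²)) = (-2298 - 1*24³)/(3162 + (-5 + 484)) = (-2298 - 1*13824)/(3162 + 479) = (-2298 - 13824)/3641 = -16122*1/3641 = -16122/3641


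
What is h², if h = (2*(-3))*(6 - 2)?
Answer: 576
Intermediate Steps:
h = -24 (h = -6*4 = -24)
h² = (-24)² = 576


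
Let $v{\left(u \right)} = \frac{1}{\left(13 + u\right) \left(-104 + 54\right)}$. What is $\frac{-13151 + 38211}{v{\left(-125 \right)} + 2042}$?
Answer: $\frac{140336000}{11435201} \approx 12.272$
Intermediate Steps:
$v{\left(u \right)} = \frac{1}{-650 - 50 u}$ ($v{\left(u \right)} = \frac{1}{\left(13 + u\right) \left(-50\right)} = \frac{1}{-650 - 50 u}$)
$\frac{-13151 + 38211}{v{\left(-125 \right)} + 2042} = \frac{-13151 + 38211}{- \frac{1}{650 + 50 \left(-125\right)} + 2042} = \frac{25060}{- \frac{1}{650 - 6250} + 2042} = \frac{25060}{- \frac{1}{-5600} + 2042} = \frac{25060}{\left(-1\right) \left(- \frac{1}{5600}\right) + 2042} = \frac{25060}{\frac{1}{5600} + 2042} = \frac{25060}{\frac{11435201}{5600}} = 25060 \cdot \frac{5600}{11435201} = \frac{140336000}{11435201}$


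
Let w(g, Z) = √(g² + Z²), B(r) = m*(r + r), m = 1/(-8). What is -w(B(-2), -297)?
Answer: -√352837/2 ≈ -297.00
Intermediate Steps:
m = -⅛ ≈ -0.12500
B(r) = -r/4 (B(r) = -(r + r)/8 = -r/4)
w(g, Z) = √(Z² + g²)
-w(B(-2), -297) = -√((-297)² + (-¼*(-2))²) = -√(88209 + (½)²) = -√(88209 + ¼) = -√(352837/4) = -√352837/2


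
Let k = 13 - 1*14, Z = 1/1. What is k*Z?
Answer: -1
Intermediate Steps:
Z = 1
k = -1 (k = 13 - 14 = -1)
k*Z = -1*1 = -1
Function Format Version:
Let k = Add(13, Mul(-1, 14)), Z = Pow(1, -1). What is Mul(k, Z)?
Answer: -1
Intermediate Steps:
Z = 1
k = -1 (k = Add(13, -14) = -1)
Mul(k, Z) = Mul(-1, 1) = -1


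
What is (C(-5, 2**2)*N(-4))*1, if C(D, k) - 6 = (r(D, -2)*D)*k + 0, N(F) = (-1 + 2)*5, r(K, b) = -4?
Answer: 430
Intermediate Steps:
N(F) = 5 (N(F) = 1*5 = 5)
C(D, k) = 6 - 4*D*k (C(D, k) = 6 + ((-4*D)*k + 0) = 6 + (-4*D*k + 0) = 6 - 4*D*k)
(C(-5, 2**2)*N(-4))*1 = ((6 - 4*(-5)*2**2)*5)*1 = ((6 - 4*(-5)*4)*5)*1 = ((6 + 80)*5)*1 = (86*5)*1 = 430*1 = 430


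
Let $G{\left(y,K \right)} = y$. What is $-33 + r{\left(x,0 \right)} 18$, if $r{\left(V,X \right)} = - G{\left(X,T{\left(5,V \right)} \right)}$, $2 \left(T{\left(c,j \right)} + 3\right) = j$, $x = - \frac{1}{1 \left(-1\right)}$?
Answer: $-33$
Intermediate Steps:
$x = 1$ ($x = - \frac{1}{-1} = \left(-1\right) \left(-1\right) = 1$)
$T{\left(c,j \right)} = -3 + \frac{j}{2}$
$r{\left(V,X \right)} = - X$
$-33 + r{\left(x,0 \right)} 18 = -33 + \left(-1\right) 0 \cdot 18 = -33 + 0 \cdot 18 = -33 + 0 = -33$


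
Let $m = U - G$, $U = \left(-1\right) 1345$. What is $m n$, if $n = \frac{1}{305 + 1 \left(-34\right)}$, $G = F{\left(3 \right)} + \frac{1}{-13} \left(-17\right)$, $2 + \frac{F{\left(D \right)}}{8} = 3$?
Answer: $- \frac{17606}{3523} \approx -4.9974$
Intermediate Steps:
$F{\left(D \right)} = 8$ ($F{\left(D \right)} = -16 + 8 \cdot 3 = -16 + 24 = 8$)
$G = \frac{121}{13}$ ($G = 8 + \frac{1}{-13} \left(-17\right) = 8 - - \frac{17}{13} = 8 + \frac{17}{13} = \frac{121}{13} \approx 9.3077$)
$U = -1345$
$m = - \frac{17606}{13}$ ($m = -1345 - \frac{121}{13} = - \frac{17606}{13} \approx -1354.3$)
$n = \frac{1}{271}$ ($n = \frac{1}{305 - 34} = \frac{1}{271} \approx 0.00369$)
$m n = \left(- \frac{17606}{13}\right) \frac{1}{271} = - \frac{17606}{3523}$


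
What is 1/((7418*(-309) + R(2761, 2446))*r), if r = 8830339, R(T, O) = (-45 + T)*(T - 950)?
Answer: 1/23193009008246 ≈ 4.3116e-14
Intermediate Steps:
R(T, O) = (-950 + T)*(-45 + T) (R(T, O) = (-45 + T)*(-950 + T) = (-950 + T)*(-45 + T))
1/((7418*(-309) + R(2761, 2446))*r) = 1/((7418*(-309) + (42750 + 2761**2 - 995*2761))*8830339) = (1/8830339)/(-2292162 + (42750 + 7623121 - 2747195)) = (1/8830339)/(-2292162 + 4918676) = (1/8830339)/2626514 = (1/2626514)*(1/8830339) = 1/23193009008246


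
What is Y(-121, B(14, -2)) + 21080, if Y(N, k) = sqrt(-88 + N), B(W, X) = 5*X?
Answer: 21080 + I*sqrt(209) ≈ 21080.0 + 14.457*I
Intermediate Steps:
Y(-121, B(14, -2)) + 21080 = sqrt(-88 - 121) + 21080 = sqrt(-209) + 21080 = I*sqrt(209) + 21080 = 21080 + I*sqrt(209)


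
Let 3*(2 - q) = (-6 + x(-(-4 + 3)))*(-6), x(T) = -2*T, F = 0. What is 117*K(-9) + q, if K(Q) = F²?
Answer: -14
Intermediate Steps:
K(Q) = 0 (K(Q) = 0² = 0)
q = -14 (q = 2 - (-6 - (-2)*(-4 + 3))*(-6)/3 = 2 - (-6 - (-2)*(-1))*(-6)/3 = 2 - (-6 - 2*1)*(-6)/3 = 2 - (-6 - 2)*(-6)/3 = 2 - (-8)*(-6)/3 = 2 - ⅓*48 = 2 - 16 = -14)
117*K(-9) + q = 117*0 - 14 = 0 - 14 = -14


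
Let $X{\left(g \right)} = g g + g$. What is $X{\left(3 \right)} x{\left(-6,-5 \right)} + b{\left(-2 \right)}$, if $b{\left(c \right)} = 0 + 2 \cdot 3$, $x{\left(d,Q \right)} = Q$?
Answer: $-54$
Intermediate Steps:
$X{\left(g \right)} = g + g^{2}$ ($X{\left(g \right)} = g^{2} + g = g + g^{2}$)
$b{\left(c \right)} = 6$ ($b{\left(c \right)} = 0 + 6 = 6$)
$X{\left(3 \right)} x{\left(-6,-5 \right)} + b{\left(-2 \right)} = 3 \left(1 + 3\right) \left(-5\right) + 6 = 3 \cdot 4 \left(-5\right) + 6 = 12 \left(-5\right) + 6 = -60 + 6 = -54$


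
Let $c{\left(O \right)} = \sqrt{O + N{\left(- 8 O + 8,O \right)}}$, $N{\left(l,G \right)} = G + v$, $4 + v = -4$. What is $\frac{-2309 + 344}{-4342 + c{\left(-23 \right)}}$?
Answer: $\frac{4266015}{9426509} + \frac{5895 i \sqrt{6}}{18853018} \approx 0.45256 + 0.00076591 i$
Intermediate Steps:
$v = -8$ ($v = -4 - 4 = -8$)
$N{\left(l,G \right)} = -8 + G$ ($N{\left(l,G \right)} = G - 8 = -8 + G$)
$c{\left(O \right)} = \sqrt{-8 + 2 O}$ ($c{\left(O \right)} = \sqrt{O + \left(-8 + O\right)} = \sqrt{-8 + 2 O}$)
$\frac{-2309 + 344}{-4342 + c{\left(-23 \right)}} = \frac{-2309 + 344}{-4342 + \sqrt{-8 + 2 \left(-23\right)}} = - \frac{1965}{-4342 + \sqrt{-8 - 46}} = - \frac{1965}{-4342 + \sqrt{-54}} = - \frac{1965}{-4342 + 3 i \sqrt{6}}$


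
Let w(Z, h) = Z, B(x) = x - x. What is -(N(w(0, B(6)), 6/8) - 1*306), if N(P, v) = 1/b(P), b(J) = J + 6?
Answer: 1835/6 ≈ 305.83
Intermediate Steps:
B(x) = 0
b(J) = 6 + J
N(P, v) = 1/(6 + P)
-(N(w(0, B(6)), 6/8) - 1*306) = -(1/(6 + 0) - 1*306) = -(1/6 - 306) = -(⅙ - 306) = -1*(-1835/6) = 1835/6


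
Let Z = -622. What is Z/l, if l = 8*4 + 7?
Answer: -622/39 ≈ -15.949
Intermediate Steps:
l = 39 (l = 32 + 7 = 39)
Z/l = -622/39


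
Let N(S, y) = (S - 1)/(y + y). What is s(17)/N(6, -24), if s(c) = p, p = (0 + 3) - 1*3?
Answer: 0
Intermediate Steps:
N(S, y) = (-1 + S)/(2*y) (N(S, y) = (-1 + S)/((2*y)) = (-1 + S)*(1/(2*y)) = (-1 + S)/(2*y))
p = 0 (p = 3 - 3 = 0)
s(c) = 0
s(17)/N(6, -24) = 0/(((1/2)*(-1 + 6)/(-24))) = 0/(((1/2)*(-1/24)*5)) = 0/(-5/48) = 0*(-48/5) = 0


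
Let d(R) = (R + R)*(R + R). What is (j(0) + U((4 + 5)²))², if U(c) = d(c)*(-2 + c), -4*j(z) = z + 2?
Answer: 17193885195601/4 ≈ 4.2985e+12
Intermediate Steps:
d(R) = 4*R² (d(R) = (2*R)*(2*R) = 4*R²)
j(z) = -½ - z/4 (j(z) = -(z + 2)/4 = -(2 + z)/4 = -½ - z/4)
U(c) = 4*c²*(-2 + c) (U(c) = (4*c²)*(-2 + c) = 4*c²*(-2 + c))
(j(0) + U((4 + 5)²))² = ((-½ - ¼*0) + 4*((4 + 5)²)²*(-2 + (4 + 5)²))² = ((-½ + 0) + 4*(9²)²*(-2 + 9²))² = (-½ + 4*81²*(-2 + 81))² = (-½ + 4*6561*79)² = (-½ + 2073276)² = (4146551/2)² = 17193885195601/4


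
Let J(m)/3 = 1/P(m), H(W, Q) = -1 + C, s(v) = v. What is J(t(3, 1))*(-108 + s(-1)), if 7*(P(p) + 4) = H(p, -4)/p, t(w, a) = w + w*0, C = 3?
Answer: 6867/82 ≈ 83.744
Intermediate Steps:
t(w, a) = w (t(w, a) = w + 0 = w)
H(W, Q) = 2 (H(W, Q) = -1 + 3 = 2)
P(p) = -4 + 2/(7*p) (P(p) = -4 + (2/p)/7 = -4 + 2/(7*p))
J(m) = 3/(-4 + 2/(7*m))
J(t(3, 1))*(-108 + s(-1)) = (-21*3/(-2 + 28*3))*(-108 - 1) = -21*3/(-2 + 84)*(-109) = -21*3/82*(-109) = -21*3*1/82*(-109) = -63/82*(-109) = 6867/82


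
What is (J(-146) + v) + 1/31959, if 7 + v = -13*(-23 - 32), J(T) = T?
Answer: 17960959/31959 ≈ 562.00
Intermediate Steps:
v = 708 (v = -7 - 13*(-23 - 32) = -7 - 13*(-55) = -7 + 715 = 708)
(J(-146) + v) + 1/31959 = (-146 + 708) + 1/31959 = 562 + 1/31959 = 17960959/31959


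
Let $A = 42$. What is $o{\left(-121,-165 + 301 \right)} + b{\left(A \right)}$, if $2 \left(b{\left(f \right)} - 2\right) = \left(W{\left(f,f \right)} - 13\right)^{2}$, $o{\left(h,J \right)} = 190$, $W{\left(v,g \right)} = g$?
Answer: $\frac{1225}{2} \approx 612.5$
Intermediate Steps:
$b{\left(f \right)} = 2 + \frac{\left(-13 + f\right)^{2}}{2}$ ($b{\left(f \right)} = 2 + \frac{\left(f - 13\right)^{2}}{2} = 2 + \frac{\left(-13 + f\right)^{2}}{2}$)
$o{\left(-121,-165 + 301 \right)} + b{\left(A \right)} = 190 + \left(2 + \frac{\left(-13 + 42\right)^{2}}{2}\right) = 190 + \left(2 + \frac{29^{2}}{2}\right) = 190 + \left(2 + \frac{1}{2} \cdot 841\right) = 190 + \left(2 + \frac{841}{2}\right) = 190 + \frac{845}{2} = \frac{1225}{2}$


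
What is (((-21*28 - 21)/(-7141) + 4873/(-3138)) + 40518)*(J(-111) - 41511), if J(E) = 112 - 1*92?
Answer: -37670218871881763/22408458 ≈ -1.6811e+9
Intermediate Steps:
J(E) = 20 (J(E) = 112 - 92 = 20)
(((-21*28 - 21)/(-7141) + 4873/(-3138)) + 40518)*(J(-111) - 41511) = (((-21*28 - 21)/(-7141) + 4873/(-3138)) + 40518)*(20 - 41511) = (((-588 - 21)*(-1/7141) + 4873*(-1/3138)) + 40518)*(-41491) = ((-609*(-1/7141) - 4873/3138) + 40518)*(-41491) = ((609/7141 - 4873/3138) + 40518)*(-41491) = (-32887051/22408458 + 40518)*(-41491) = (907913014193/22408458)*(-41491) = -37670218871881763/22408458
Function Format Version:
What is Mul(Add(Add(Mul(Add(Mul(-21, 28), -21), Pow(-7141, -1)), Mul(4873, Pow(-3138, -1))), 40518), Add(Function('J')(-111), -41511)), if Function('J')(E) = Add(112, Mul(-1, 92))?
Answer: Rational(-37670218871881763, 22408458) ≈ -1.6811e+9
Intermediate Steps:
Function('J')(E) = 20 (Function('J')(E) = Add(112, -92) = 20)
Mul(Add(Add(Mul(Add(Mul(-21, 28), -21), Pow(-7141, -1)), Mul(4873, Pow(-3138, -1))), 40518), Add(Function('J')(-111), -41511)) = Mul(Add(Add(Mul(Add(Mul(-21, 28), -21), Pow(-7141, -1)), Mul(4873, Pow(-3138, -1))), 40518), Add(20, -41511)) = Mul(Add(Add(Mul(Add(-588, -21), Rational(-1, 7141)), Mul(4873, Rational(-1, 3138))), 40518), -41491) = Mul(Add(Add(Mul(-609, Rational(-1, 7141)), Rational(-4873, 3138)), 40518), -41491) = Mul(Add(Add(Rational(609, 7141), Rational(-4873, 3138)), 40518), -41491) = Mul(Add(Rational(-32887051, 22408458), 40518), -41491) = Mul(Rational(907913014193, 22408458), -41491) = Rational(-37670218871881763, 22408458)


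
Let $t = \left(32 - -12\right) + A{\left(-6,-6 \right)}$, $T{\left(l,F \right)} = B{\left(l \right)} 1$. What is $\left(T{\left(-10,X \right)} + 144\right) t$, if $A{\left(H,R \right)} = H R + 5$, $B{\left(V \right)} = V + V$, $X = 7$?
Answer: $10540$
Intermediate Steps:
$B{\left(V \right)} = 2 V$
$A{\left(H,R \right)} = 5 + H R$
$T{\left(l,F \right)} = 2 l$ ($T{\left(l,F \right)} = 2 l 1 = 2 l$)
$t = 85$ ($t = \left(32 - -12\right) + \left(5 - -36\right) = \left(32 + 12\right) + \left(5 + 36\right) = 44 + 41 = 85$)
$\left(T{\left(-10,X \right)} + 144\right) t = \left(2 \left(-10\right) + 144\right) 85 = \left(-20 + 144\right) 85 = 124 \cdot 85 = 10540$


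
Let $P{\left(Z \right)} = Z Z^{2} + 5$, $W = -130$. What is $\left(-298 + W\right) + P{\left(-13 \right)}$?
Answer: $-2620$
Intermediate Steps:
$P{\left(Z \right)} = 5 + Z^{3}$ ($P{\left(Z \right)} = Z^{3} + 5 = 5 + Z^{3}$)
$\left(-298 + W\right) + P{\left(-13 \right)} = \left(-298 - 130\right) + \left(5 + \left(-13\right)^{3}\right) = -428 + \left(5 - 2197\right) = -428 - 2192 = -2620$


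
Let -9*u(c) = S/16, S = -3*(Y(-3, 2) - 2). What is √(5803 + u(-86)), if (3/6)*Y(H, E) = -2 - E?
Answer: √835602/12 ≈ 76.176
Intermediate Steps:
Y(H, E) = -4 - 2*E (Y(H, E) = 2*(-2 - E) = -4 - 2*E)
S = 30 (S = -3*((-4 - 2*2) - 2) = -3*((-4 - 4) - 2) = -3*(-8 - 2) = -3*(-10) = 30)
u(c) = -5/24 (u(c) = -30/(9*16) = -30/144 = -⅑*15/8 = -5/24)
√(5803 + u(-86)) = √(5803 - 5/24) = √(139267/24) = √835602/12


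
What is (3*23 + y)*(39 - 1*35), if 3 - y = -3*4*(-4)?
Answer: 96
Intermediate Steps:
y = -45 (y = 3 - (-3*4)*(-4) = 3 - (-12)*(-4) = 3 - 1*48 = 3 - 48 = -45)
(3*23 + y)*(39 - 1*35) = (3*23 - 45)*(39 - 1*35) = (69 - 45)*(39 - 35) = 24*4 = 96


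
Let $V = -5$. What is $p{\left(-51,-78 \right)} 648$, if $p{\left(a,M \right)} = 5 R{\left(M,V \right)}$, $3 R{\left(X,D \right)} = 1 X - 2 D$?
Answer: $-73440$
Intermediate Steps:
$R{\left(X,D \right)} = - \frac{2 D}{3} + \frac{X}{3}$ ($R{\left(X,D \right)} = \frac{1 X - 2 D}{3} = \frac{X - 2 D}{3} = - \frac{2 D}{3} + \frac{X}{3}$)
$p{\left(a,M \right)} = \frac{50}{3} + \frac{5 M}{3}$ ($p{\left(a,M \right)} = 5 \left(\left(- \frac{2}{3}\right) \left(-5\right) + \frac{M}{3}\right) = 5 \left(\frac{10}{3} + \frac{M}{3}\right) = \frac{50}{3} + \frac{5 M}{3}$)
$p{\left(-51,-78 \right)} 648 = \left(\frac{50}{3} + \frac{5}{3} \left(-78\right)\right) 648 = \left(\frac{50}{3} - 130\right) 648 = \left(- \frac{340}{3}\right) 648 = -73440$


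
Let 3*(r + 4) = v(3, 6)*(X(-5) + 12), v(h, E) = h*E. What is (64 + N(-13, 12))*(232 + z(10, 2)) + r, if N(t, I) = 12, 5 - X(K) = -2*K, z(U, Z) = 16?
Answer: 18886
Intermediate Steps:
X(K) = 5 + 2*K (X(K) = 5 - (-2)*K = 5 + 2*K)
v(h, E) = E*h
r = 38 (r = -4 + ((6*3)*((5 + 2*(-5)) + 12))/3 = -4 + (18*((5 - 10) + 12))/3 = -4 + (18*(-5 + 12))/3 = -4 + (18*7)/3 = -4 + (1/3)*126 = -4 + 42 = 38)
(64 + N(-13, 12))*(232 + z(10, 2)) + r = (64 + 12)*(232 + 16) + 38 = 76*248 + 38 = 18848 + 38 = 18886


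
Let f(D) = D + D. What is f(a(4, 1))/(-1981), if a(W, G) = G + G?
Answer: -4/1981 ≈ -0.0020192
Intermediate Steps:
a(W, G) = 2*G
f(D) = 2*D
f(a(4, 1))/(-1981) = (2*(2*1))/(-1981) = -2*2/1981 = -1/1981*4 = -4/1981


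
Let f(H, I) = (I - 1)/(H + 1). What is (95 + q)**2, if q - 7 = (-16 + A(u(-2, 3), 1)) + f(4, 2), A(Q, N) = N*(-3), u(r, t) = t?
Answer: 173056/25 ≈ 6922.2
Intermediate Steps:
f(H, I) = (-1 + I)/(1 + H)
A(Q, N) = -3*N
q = -59/5 (q = 7 + ((-16 - 3*1) + (-1 + 2)/(1 + 4)) = 7 + ((-16 - 3) + 1/5) = 7 + (-19 + (1/5)*1) = 7 + (-19 + 1/5) = 7 - 94/5 = -59/5 ≈ -11.800)
(95 + q)**2 = (95 - 59/5)**2 = (416/5)**2 = 173056/25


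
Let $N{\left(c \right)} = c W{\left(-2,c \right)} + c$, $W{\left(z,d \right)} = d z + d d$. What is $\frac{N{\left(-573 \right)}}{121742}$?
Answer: $- \frac{94394874}{60871} \approx -1550.7$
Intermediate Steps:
$W{\left(z,d \right)} = d^{2} + d z$ ($W{\left(z,d \right)} = d z + d^{2} = d^{2} + d z$)
$N{\left(c \right)} = c + c^{2} \left(-2 + c\right)$ ($N{\left(c \right)} = c c \left(c - 2\right) + c = c c \left(-2 + c\right) + c = c^{2} \left(-2 + c\right) + c = c + c^{2} \left(-2 + c\right)$)
$\frac{N{\left(-573 \right)}}{121742} = \frac{\left(-573\right) \left(1 - 573 \left(-2 - 573\right)\right)}{121742} = - 573 \left(1 - -329475\right) \frac{1}{121742} = - 573 \left(1 + 329475\right) \frac{1}{121742} = \left(-573\right) 329476 \cdot \frac{1}{121742} = \left(-188789748\right) \frac{1}{121742} = - \frac{94394874}{60871}$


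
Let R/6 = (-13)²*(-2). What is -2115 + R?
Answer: -4143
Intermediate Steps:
R = -2028 (R = 6*((-13)²*(-2)) = 6*(169*(-2)) = 6*(-338) = -2028)
-2115 + R = -2115 - 2028 = -4143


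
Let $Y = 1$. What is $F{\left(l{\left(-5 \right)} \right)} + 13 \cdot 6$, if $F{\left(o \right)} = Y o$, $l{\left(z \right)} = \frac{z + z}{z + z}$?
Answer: $79$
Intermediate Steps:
$l{\left(z \right)} = 1$ ($l{\left(z \right)} = \frac{2 z}{2 z} = 2 z \frac{1}{2 z} = 1$)
$F{\left(o \right)} = o$ ($F{\left(o \right)} = 1 o = o$)
$F{\left(l{\left(-5 \right)} \right)} + 13 \cdot 6 = 1 + 13 \cdot 6 = 1 + 78 = 79$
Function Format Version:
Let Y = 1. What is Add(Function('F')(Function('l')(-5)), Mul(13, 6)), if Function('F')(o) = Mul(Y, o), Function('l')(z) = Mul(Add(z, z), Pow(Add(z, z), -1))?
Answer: 79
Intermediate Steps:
Function('l')(z) = 1 (Function('l')(z) = Mul(Mul(2, z), Pow(Mul(2, z), -1)) = Mul(Mul(2, z), Mul(Rational(1, 2), Pow(z, -1))) = 1)
Function('F')(o) = o (Function('F')(o) = Mul(1, o) = o)
Add(Function('F')(Function('l')(-5)), Mul(13, 6)) = Add(1, Mul(13, 6)) = Add(1, 78) = 79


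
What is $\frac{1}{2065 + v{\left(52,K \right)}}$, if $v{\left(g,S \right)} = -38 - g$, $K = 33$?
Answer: $\frac{1}{1975} \approx 0.00050633$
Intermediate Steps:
$\frac{1}{2065 + v{\left(52,K \right)}} = \frac{1}{2065 - 90} = \frac{1}{1975}$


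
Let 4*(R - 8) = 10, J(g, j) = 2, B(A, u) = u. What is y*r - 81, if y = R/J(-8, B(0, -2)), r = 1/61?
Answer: -19743/244 ≈ -80.914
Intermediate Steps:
r = 1/61 ≈ 0.016393
R = 21/2 (R = 8 + (¼)*10 = 8 + 5/2 = 21/2 ≈ 10.500)
y = 21/4 (y = (21/2)/2 = (21/2)*(½) = 21/4 ≈ 5.2500)
y*r - 81 = (21/4)*(1/61) - 81 = 21/244 - 81 = -19743/244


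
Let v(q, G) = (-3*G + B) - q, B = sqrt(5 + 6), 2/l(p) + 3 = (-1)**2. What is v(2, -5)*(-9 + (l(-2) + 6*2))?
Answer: 26 + 2*sqrt(11) ≈ 32.633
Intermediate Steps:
l(p) = -1 (l(p) = 2/(-3 + (-1)**2) = 2/(-3 + 1) = 2/(-2) = 2*(-1/2) = -1)
B = sqrt(11) ≈ 3.3166
v(q, G) = sqrt(11) - q - 3*G (v(q, G) = (-3*G + sqrt(11)) - q = (sqrt(11) - 3*G) - q = sqrt(11) - q - 3*G)
v(2, -5)*(-9 + (l(-2) + 6*2)) = (sqrt(11) - 1*2 - 3*(-5))*(-9 + (-1 + 6*2)) = (sqrt(11) - 2 + 15)*(-9 + (-1 + 12)) = (13 + sqrt(11))*(-9 + 11) = (13 + sqrt(11))*2 = 26 + 2*sqrt(11)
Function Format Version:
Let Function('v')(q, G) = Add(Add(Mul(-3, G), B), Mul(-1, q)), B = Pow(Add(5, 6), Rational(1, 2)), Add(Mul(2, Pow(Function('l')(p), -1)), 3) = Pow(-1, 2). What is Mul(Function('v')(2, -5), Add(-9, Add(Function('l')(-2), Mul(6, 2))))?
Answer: Add(26, Mul(2, Pow(11, Rational(1, 2)))) ≈ 32.633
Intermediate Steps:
Function('l')(p) = -1 (Function('l')(p) = Mul(2, Pow(Add(-3, Pow(-1, 2)), -1)) = Mul(2, Pow(Add(-3, 1), -1)) = Mul(2, Pow(-2, -1)) = Mul(2, Rational(-1, 2)) = -1)
B = Pow(11, Rational(1, 2)) ≈ 3.3166
Function('v')(q, G) = Add(Pow(11, Rational(1, 2)), Mul(-1, q), Mul(-3, G)) (Function('v')(q, G) = Add(Add(Mul(-3, G), Pow(11, Rational(1, 2))), Mul(-1, q)) = Add(Add(Pow(11, Rational(1, 2)), Mul(-3, G)), Mul(-1, q)) = Add(Pow(11, Rational(1, 2)), Mul(-1, q), Mul(-3, G)))
Mul(Function('v')(2, -5), Add(-9, Add(Function('l')(-2), Mul(6, 2)))) = Mul(Add(Pow(11, Rational(1, 2)), Mul(-1, 2), Mul(-3, -5)), Add(-9, Add(-1, Mul(6, 2)))) = Mul(Add(Pow(11, Rational(1, 2)), -2, 15), Add(-9, Add(-1, 12))) = Mul(Add(13, Pow(11, Rational(1, 2))), Add(-9, 11)) = Mul(Add(13, Pow(11, Rational(1, 2))), 2) = Add(26, Mul(2, Pow(11, Rational(1, 2))))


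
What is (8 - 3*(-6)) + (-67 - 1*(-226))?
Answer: 185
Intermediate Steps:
(8 - 3*(-6)) + (-67 - 1*(-226)) = (8 + 18) + (-67 + 226) = 26 + 159 = 185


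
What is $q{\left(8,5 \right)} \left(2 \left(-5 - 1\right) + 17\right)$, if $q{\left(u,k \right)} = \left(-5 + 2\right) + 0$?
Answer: $-15$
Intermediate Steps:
$q{\left(u,k \right)} = -3$ ($q{\left(u,k \right)} = -3 + 0 = -3$)
$q{\left(8,5 \right)} \left(2 \left(-5 - 1\right) + 17\right) = - 3 \left(2 \left(-5 - 1\right) + 17\right) = - 3 \left(2 \left(-6\right) + 17\right) = - 3 \left(-12 + 17\right) = \left(-3\right) 5 = -15$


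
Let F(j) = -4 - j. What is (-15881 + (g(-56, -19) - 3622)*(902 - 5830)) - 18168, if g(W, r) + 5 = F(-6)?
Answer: 17829951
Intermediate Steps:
g(W, r) = -3 (g(W, r) = -5 + (-4 - 1*(-6)) = -5 + (-4 + 6) = -5 + 2 = -3)
(-15881 + (g(-56, -19) - 3622)*(902 - 5830)) - 18168 = (-15881 + (-3 - 3622)*(902 - 5830)) - 18168 = (-15881 - 3625*(-4928)) - 18168 = (-15881 + 17864000) - 18168 = 17848119 - 18168 = 17829951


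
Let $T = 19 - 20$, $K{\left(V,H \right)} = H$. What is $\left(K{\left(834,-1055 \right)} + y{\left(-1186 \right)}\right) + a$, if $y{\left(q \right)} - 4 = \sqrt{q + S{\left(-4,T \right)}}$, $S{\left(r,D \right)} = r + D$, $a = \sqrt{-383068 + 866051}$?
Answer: $-1051 + \sqrt{482983} + i \sqrt{1191} \approx -356.03 + 34.511 i$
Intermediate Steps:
$a = \sqrt{482983} \approx 694.97$
$T = -1$ ($T = 19 - 20 = -1$)
$S{\left(r,D \right)} = D + r$
$y{\left(q \right)} = 4 + \sqrt{-5 + q}$ ($y{\left(q \right)} = 4 + \sqrt{q - 5} = 4 + \sqrt{-5 + q}$)
$\left(K{\left(834,-1055 \right)} + y{\left(-1186 \right)}\right) + a = \left(-1055 + \left(4 + \sqrt{-5 - 1186}\right)\right) + \sqrt{482983} = \left(-1055 + \left(4 + \sqrt{-1191}\right)\right) + \sqrt{482983} = \left(-1055 + \left(4 + i \sqrt{1191}\right)\right) + \sqrt{482983} = \left(-1051 + i \sqrt{1191}\right) + \sqrt{482983} = -1051 + \sqrt{482983} + i \sqrt{1191}$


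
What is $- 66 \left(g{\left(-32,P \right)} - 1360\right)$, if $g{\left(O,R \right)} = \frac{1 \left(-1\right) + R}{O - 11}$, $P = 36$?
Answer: $\frac{3861990}{43} \approx 89814.0$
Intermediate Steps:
$g{\left(O,R \right)} = \frac{-1 + R}{-11 + O}$
$- 66 \left(g{\left(-32,P \right)} - 1360\right) = - 66 \left(\frac{-1 + 36}{-11 - 32} - 1360\right) = - 66 \left(\frac{1}{-43} \cdot 35 - 1360\right) = - 66 \left(\left(- \frac{1}{43}\right) 35 - 1360\right) = - 66 \left(- \frac{35}{43} - 1360\right) = \left(-66\right) \left(- \frac{58515}{43}\right) = \frac{3861990}{43}$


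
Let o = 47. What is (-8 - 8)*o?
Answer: -752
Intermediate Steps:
(-8 - 8)*o = (-8 - 8)*47 = -16*47 = -752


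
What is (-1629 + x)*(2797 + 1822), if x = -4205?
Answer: -26947246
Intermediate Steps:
(-1629 + x)*(2797 + 1822) = (-1629 - 4205)*(2797 + 1822) = -5834*4619 = -26947246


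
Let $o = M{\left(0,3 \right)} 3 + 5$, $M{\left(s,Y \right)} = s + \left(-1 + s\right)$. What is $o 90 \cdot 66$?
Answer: $11880$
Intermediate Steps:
$M{\left(s,Y \right)} = -1 + 2 s$
$o = 2$ ($o = \left(-1 + 2 \cdot 0\right) 3 + 5 = \left(-1 + 0\right) 3 + 5 = \left(-1\right) 3 + 5 = -3 + 5 = 2$)
$o 90 \cdot 66 = 2 \cdot 90 \cdot 66 = 180 \cdot 66 = 11880$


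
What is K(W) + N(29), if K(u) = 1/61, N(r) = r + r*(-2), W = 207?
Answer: -1768/61 ≈ -28.984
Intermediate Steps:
N(r) = -r (N(r) = r - 2*r = -r)
K(u) = 1/61
K(W) + N(29) = 1/61 - 1*29 = 1/61 - 29 = -1768/61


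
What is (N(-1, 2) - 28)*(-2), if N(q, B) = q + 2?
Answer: 54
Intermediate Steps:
N(q, B) = 2 + q
(N(-1, 2) - 28)*(-2) = ((2 - 1) - 28)*(-2) = (1 - 28)*(-2) = -27*(-2) = 54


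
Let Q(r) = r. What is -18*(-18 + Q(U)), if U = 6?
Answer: 216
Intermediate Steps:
-18*(-18 + Q(U)) = -18*(-18 + 6) = -18*(-12) = 216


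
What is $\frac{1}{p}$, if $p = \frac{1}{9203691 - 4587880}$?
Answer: $4615811$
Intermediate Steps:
$p = \frac{1}{4615811} \approx 2.1665 \cdot 10^{-7}$
$\frac{1}{p} = \frac{1}{\frac{1}{4615811}} = 4615811$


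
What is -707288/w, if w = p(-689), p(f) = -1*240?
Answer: 88411/30 ≈ 2947.0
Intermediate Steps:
p(f) = -240
w = -240
-707288/w = -707288/(-240) = -707288*(-1/240) = 88411/30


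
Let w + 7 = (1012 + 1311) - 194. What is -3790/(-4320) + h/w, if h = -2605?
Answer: -160561/458352 ≈ -0.35030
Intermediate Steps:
w = 2122 (w = -7 + ((1012 + 1311) - 194) = -7 + (2323 - 194) = -7 + 2129 = 2122)
-3790/(-4320) + h/w = -3790/(-4320) - 2605/2122 = -3790*(-1/4320) - 2605*1/2122 = 379/432 - 2605/2122 = -160561/458352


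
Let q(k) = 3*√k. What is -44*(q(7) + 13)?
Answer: -572 - 132*√7 ≈ -921.24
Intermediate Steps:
-44*(q(7) + 13) = -44*(3*√7 + 13) = -44*(13 + 3*√7) = -(572 + 132*√7) = -572 - 132*√7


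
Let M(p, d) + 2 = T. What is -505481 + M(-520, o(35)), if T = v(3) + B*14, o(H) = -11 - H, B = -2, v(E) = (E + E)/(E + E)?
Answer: -505510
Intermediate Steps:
v(E) = 1 (v(E) = (2*E)/((2*E)) = (2*E)*(1/(2*E)) = 1)
T = -27 (T = 1 - 2*14 = 1 - 28 = -27)
M(p, d) = -29 (M(p, d) = -2 - 27 = -29)
-505481 + M(-520, o(35)) = -505481 - 29 = -505510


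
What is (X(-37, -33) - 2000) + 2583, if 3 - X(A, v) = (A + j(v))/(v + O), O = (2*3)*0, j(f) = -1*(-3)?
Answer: 19304/33 ≈ 584.97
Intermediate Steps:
j(f) = 3
O = 0 (O = 6*0 = 0)
X(A, v) = 3 - (3 + A)/v (X(A, v) = 3 - (A + 3)/(v + 0) = 3 - (3 + A)/v)
(X(-37, -33) - 2000) + 2583 = ((-3 - 1*(-37) + 3*(-33))/(-33) - 2000) + 2583 = (-(-3 + 37 - 99)/33 - 2000) + 2583 = (-1/33*(-65) - 2000) + 2583 = (65/33 - 2000) + 2583 = -65935/33 + 2583 = 19304/33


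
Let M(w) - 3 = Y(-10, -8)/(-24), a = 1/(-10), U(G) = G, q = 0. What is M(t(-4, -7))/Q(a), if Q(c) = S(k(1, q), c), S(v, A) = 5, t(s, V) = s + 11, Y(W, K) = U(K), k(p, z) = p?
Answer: ⅔ ≈ 0.66667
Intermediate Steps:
Y(W, K) = K
t(s, V) = 11 + s
a = -⅒ ≈ -0.10000
Q(c) = 5
M(w) = 10/3 (M(w) = 3 - 8/(-24) = 3 - 8*(-1/24) = 3 + ⅓ = 10/3)
M(t(-4, -7))/Q(a) = (10/3)/5 = (10/3)*(⅕) = ⅔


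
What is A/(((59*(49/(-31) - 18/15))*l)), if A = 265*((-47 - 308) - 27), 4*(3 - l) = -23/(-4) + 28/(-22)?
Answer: 2761554400/8416999 ≈ 328.09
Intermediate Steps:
l = 331/176 (l = 3 - (-23/(-4) + 28/(-22))/4 = 3 - (-23*(-1/4) + 28*(-1/22))/4 = 3 - (23/4 - 14/11)/4 = 3 - 1/4*197/44 = 3 - 197/176 = 331/176 ≈ 1.8807)
A = -101230 (A = 265*(-355 - 27) = 265*(-382) = -101230)
A/(((59*(49/(-31) - 18/15))*l)) = -101230*176/(19529*(49/(-31) - 18/15)) = -101230*176/(19529*(49*(-1/31) - 18*1/15)) = -101230*176/(19529*(-49/31 - 6/5)) = -101230/((59*(-431/155))*(331/176)) = -101230/((-25429/155*331/176)) = -101230/(-8416999/27280) = -101230*(-27280/8416999) = 2761554400/8416999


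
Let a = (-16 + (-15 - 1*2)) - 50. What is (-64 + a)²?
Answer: 21609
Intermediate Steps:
a = -83 (a = (-16 + (-15 - 2)) - 50 = (-16 - 17) - 50 = -33 - 50 = -83)
(-64 + a)² = (-64 - 83)² = (-147)² = 21609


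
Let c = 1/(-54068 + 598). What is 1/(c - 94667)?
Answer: -53470/5061844491 ≈ -1.0563e-5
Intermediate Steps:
c = -1/53470 (c = 1/(-53470) = -1/53470 ≈ -1.8702e-5)
1/(c - 94667) = 1/(-1/53470 - 94667) = 1/(-5061844491/53470) = -53470/5061844491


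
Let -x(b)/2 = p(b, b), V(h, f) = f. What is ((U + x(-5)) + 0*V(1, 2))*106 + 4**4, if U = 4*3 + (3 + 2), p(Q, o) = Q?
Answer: 3118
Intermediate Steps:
x(b) = -2*b
U = 17 (U = 12 + 5 = 17)
((U + x(-5)) + 0*V(1, 2))*106 + 4**4 = ((17 - 2*(-5)) + 0*2)*106 + 4**4 = ((17 + 10) + 0)*106 + 256 = (27 + 0)*106 + 256 = 27*106 + 256 = 2862 + 256 = 3118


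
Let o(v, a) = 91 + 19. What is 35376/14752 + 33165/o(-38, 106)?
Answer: 140097/461 ≈ 303.90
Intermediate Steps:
o(v, a) = 110
35376/14752 + 33165/o(-38, 106) = 35376/14752 + 33165/110 = 35376*(1/14752) + 33165*(1/110) = 2211/922 + 603/2 = 140097/461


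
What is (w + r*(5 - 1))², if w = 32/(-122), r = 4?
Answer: 921600/3721 ≈ 247.68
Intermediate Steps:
w = -16/61 (w = 32*(-1/122) = -16/61 ≈ -0.26230)
(w + r*(5 - 1))² = (-16/61 + 4*(5 - 1))² = (-16/61 + 4*4)² = (-16/61 + 16)² = (960/61)² = 921600/3721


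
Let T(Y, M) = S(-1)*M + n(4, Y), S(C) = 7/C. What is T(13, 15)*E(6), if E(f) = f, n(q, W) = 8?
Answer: -582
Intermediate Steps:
T(Y, M) = 8 - 7*M (T(Y, M) = (7/(-1))*M + 8 = (7*(-1))*M + 8 = -7*M + 8 = 8 - 7*M)
T(13, 15)*E(6) = (8 - 7*15)*6 = (8 - 105)*6 = -97*6 = -582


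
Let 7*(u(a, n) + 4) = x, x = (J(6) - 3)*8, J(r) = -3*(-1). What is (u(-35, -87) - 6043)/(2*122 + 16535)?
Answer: -6047/16779 ≈ -0.36039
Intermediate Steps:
J(r) = 3
x = 0 (x = (3 - 3)*8 = 0*8 = 0)
u(a, n) = -4 (u(a, n) = -4 + (1/7)*0 = -4 + 0 = -4)
(u(-35, -87) - 6043)/(2*122 + 16535) = (-4 - 6043)/(2*122 + 16535) = -6047/(244 + 16535) = -6047/16779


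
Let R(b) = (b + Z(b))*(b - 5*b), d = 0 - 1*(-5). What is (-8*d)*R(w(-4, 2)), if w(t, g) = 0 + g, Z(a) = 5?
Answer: 2240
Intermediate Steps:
d = 5 (d = 0 + 5 = 5)
w(t, g) = g
R(b) = -4*b*(5 + b) (R(b) = (b + 5)*(b - 5*b) = (5 + b)*(-4*b) = -4*b*(5 + b))
(-8*d)*R(w(-4, 2)) = (-8*5)*(-4*2*(5 + 2)) = -(-160)*2*7 = -40*(-56) = 2240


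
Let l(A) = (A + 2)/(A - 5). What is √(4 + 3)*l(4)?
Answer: -6*√7 ≈ -15.875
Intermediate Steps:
l(A) = (2 + A)/(-5 + A)
√(4 + 3)*l(4) = √(4 + 3)*((2 + 4)/(-5 + 4)) = √7*(6/(-1)) = √7*(-1*6) = √7*(-6) = -6*√7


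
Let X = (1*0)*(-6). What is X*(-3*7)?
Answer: 0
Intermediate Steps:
X = 0 (X = 0*(-6) = 0)
X*(-3*7) = 0*(-3*7) = 0*(-21) = 0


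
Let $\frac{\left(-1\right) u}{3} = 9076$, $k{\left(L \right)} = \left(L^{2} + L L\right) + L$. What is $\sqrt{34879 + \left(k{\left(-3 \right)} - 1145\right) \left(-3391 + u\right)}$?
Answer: $3 \sqrt{3848261} \approx 5885.1$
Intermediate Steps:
$k{\left(L \right)} = L + 2 L^{2}$ ($k{\left(L \right)} = \left(L^{2} + L^{2}\right) + L = 2 L^{2} + L = L + 2 L^{2}$)
$u = -27228$ ($u = \left(-3\right) 9076 = -27228$)
$\sqrt{34879 + \left(k{\left(-3 \right)} - 1145\right) \left(-3391 + u\right)} = \sqrt{34879 + \left(- 3 \left(1 + 2 \left(-3\right)\right) - 1145\right) \left(-3391 - 27228\right)} = \sqrt{34879 + \left(- 3 \left(1 - 6\right) - 1145\right) \left(-30619\right)} = \sqrt{34879 + \left(\left(-3\right) \left(-5\right) - 1145\right) \left(-30619\right)} = \sqrt{34879 + \left(15 - 1145\right) \left(-30619\right)} = \sqrt{34879 - -34599470} = \sqrt{34879 + 34599470} = \sqrt{34634349} = 3 \sqrt{3848261}$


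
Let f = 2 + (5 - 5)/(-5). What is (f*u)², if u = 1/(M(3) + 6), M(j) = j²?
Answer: 4/225 ≈ 0.017778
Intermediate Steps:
f = 2 (f = 2 + 0*(-⅕) = 2 + 0 = 2)
u = 1/15 (u = 1/(3² + 6) = 1/(9 + 6) = 1/15 ≈ 0.066667)
(f*u)² = (2*(1/15))² = (2/15)² = 4/225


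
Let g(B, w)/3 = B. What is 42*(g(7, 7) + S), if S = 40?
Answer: 2562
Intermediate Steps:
g(B, w) = 3*B
42*(g(7, 7) + S) = 42*(3*7 + 40) = 42*(21 + 40) = 42*61 = 2562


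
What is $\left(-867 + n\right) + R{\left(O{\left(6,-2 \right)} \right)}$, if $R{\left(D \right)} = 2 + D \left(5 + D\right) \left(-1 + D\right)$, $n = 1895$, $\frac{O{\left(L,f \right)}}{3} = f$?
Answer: $988$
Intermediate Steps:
$O{\left(L,f \right)} = 3 f$
$R{\left(D \right)} = 2 + D \left(-1 + D\right) \left(5 + D\right)$
$\left(-867 + n\right) + R{\left(O{\left(6,-2 \right)} \right)} = \left(-867 + 1895\right) + \left(2 + \left(3 \left(-2\right)\right)^{3} - 5 \cdot 3 \left(-2\right) + 4 \left(3 \left(-2\right)\right)^{2}\right) = 1028 + \left(2 + \left(-6\right)^{3} - -30 + 4 \left(-6\right)^{2}\right) = 1028 + \left(2 - 216 + 30 + 4 \cdot 36\right) = 1028 + \left(2 - 216 + 30 + 144\right) = 1028 - 40 = 988$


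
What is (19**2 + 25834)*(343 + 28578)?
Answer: 757585595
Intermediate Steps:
(19**2 + 25834)*(343 + 28578) = (361 + 25834)*28921 = 26195*28921 = 757585595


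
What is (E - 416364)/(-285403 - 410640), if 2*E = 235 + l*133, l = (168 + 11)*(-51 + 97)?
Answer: -262629/1392086 ≈ -0.18866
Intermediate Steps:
l = 8234 (l = 179*46 = 8234)
E = 1095357/2 (E = (235 + 8234*133)/2 = (235 + 1095122)/2 = (½)*1095357 = 1095357/2 ≈ 5.4768e+5)
(E - 416364)/(-285403 - 410640) = (1095357/2 - 416364)/(-285403 - 410640) = (262629/2)/(-696043) = (262629/2)*(-1/696043) = -262629/1392086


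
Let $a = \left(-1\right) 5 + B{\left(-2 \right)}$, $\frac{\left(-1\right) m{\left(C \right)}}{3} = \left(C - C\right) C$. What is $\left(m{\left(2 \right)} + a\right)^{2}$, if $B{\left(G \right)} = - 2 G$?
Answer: $1$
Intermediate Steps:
$m{\left(C \right)} = 0$ ($m{\left(C \right)} = - 3 \left(C - C\right) C = - 3 \cdot 0 C = \left(-3\right) 0 = 0$)
$a = -1$ ($a = \left(-1\right) 5 - -4 = -5 + 4 = -1$)
$\left(m{\left(2 \right)} + a\right)^{2} = \left(0 - 1\right)^{2} = \left(-1\right)^{2} = 1$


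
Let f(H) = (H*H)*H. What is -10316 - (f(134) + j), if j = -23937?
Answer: -2392483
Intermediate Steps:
f(H) = H**3 (f(H) = H**2*H = H**3)
-10316 - (f(134) + j) = -10316 - (134**3 - 23937) = -10316 - (2406104 - 23937) = -10316 - 1*2382167 = -10316 - 2382167 = -2392483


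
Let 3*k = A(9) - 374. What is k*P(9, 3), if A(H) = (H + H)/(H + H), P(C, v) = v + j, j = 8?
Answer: -4103/3 ≈ -1367.7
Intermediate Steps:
P(C, v) = 8 + v (P(C, v) = v + 8 = 8 + v)
A(H) = 1 (A(H) = (2*H)/((2*H)) = (2*H)*(1/(2*H)) = 1)
k = -373/3 (k = (1 - 374)/3 = (⅓)*(-373) = -373/3 ≈ -124.33)
k*P(9, 3) = -373*(8 + 3)/3 = -373/3*11 = -4103/3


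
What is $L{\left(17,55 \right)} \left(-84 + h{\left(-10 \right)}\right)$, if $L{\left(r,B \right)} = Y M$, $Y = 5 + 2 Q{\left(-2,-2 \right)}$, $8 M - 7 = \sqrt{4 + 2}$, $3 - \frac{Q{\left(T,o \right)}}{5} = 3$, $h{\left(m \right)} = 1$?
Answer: $- \frac{2905}{8} - \frac{415 \sqrt{6}}{8} \approx -490.19$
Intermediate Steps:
$Q{\left(T,o \right)} = 0$ ($Q{\left(T,o \right)} = 15 - 15 = 0$)
$M = \frac{7}{8} + \frac{\sqrt{6}}{8}$ ($M = \frac{7}{8} + \frac{\sqrt{4 + 2}}{8} = \frac{7}{8} + \frac{\sqrt{6}}{8} \approx 1.1812$)
$Y = 5$ ($Y = 5 + 2 \cdot 0 = 5 + 0 = 5$)
$L{\left(r,B \right)} = \frac{35}{8} + \frac{5 \sqrt{6}}{8}$ ($L{\left(r,B \right)} = 5 \left(\frac{7}{8} + \frac{\sqrt{6}}{8}\right) = \frac{35}{8} + \frac{5 \sqrt{6}}{8}$)
$L{\left(17,55 \right)} \left(-84 + h{\left(-10 \right)}\right) = \left(\frac{35}{8} + \frac{5 \sqrt{6}}{8}\right) \left(-84 + 1\right) = \left(\frac{35}{8} + \frac{5 \sqrt{6}}{8}\right) \left(-83\right) = - \frac{2905}{8} - \frac{415 \sqrt{6}}{8}$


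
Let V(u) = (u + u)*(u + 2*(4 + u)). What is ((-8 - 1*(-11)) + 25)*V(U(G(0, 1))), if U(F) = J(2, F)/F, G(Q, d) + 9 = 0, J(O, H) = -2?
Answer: 2912/27 ≈ 107.85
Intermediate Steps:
G(Q, d) = -9 (G(Q, d) = -9 + 0 = -9)
U(F) = -2/F
V(u) = 2*u*(8 + 3*u) (V(u) = (2*u)*(u + (8 + 2*u)) = (2*u)*(8 + 3*u) = 2*u*(8 + 3*u))
((-8 - 1*(-11)) + 25)*V(U(G(0, 1))) = ((-8 - 1*(-11)) + 25)*(2*(-2/(-9))*(8 + 3*(-2/(-9)))) = ((-8 + 11) + 25)*(2*(-2*(-1/9))*(8 + 3*(-2*(-1/9)))) = (3 + 25)*(2*(2/9)*(8 + 3*(2/9))) = 28*(2*(2/9)*(8 + 2/3)) = 28*(2*(2/9)*(26/3)) = 28*(104/27) = 2912/27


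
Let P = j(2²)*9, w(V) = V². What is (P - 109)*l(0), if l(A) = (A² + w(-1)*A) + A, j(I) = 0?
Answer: 0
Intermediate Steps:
l(A) = A² + 2*A (l(A) = (A² + (-1)²*A) + A = (A² + 1*A) + A = (A² + A) + A = (A + A²) + A = A² + 2*A)
P = 0 (P = 0*9 = 0)
(P - 109)*l(0) = (0 - 109)*(0*(2 + 0)) = -0*2 = -109*0 = 0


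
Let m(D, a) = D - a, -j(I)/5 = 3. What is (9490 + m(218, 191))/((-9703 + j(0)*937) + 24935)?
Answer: 9517/1177 ≈ 8.0858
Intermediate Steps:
j(I) = -15 (j(I) = -5*3 = -15)
(9490 + m(218, 191))/((-9703 + j(0)*937) + 24935) = (9490 + (218 - 1*191))/((-9703 - 15*937) + 24935) = (9490 + (218 - 191))/((-9703 - 14055) + 24935) = (9490 + 27)/(-23758 + 24935) = 9517/1177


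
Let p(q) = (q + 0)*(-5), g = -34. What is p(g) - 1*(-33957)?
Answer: 34127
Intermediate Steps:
p(q) = -5*q (p(q) = q*(-5) = -5*q)
p(g) - 1*(-33957) = -5*(-34) - 1*(-33957) = 170 + 33957 = 34127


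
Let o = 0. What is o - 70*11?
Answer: -770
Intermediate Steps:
o - 70*11 = 0 - 70*11 = 0 - 770 = -770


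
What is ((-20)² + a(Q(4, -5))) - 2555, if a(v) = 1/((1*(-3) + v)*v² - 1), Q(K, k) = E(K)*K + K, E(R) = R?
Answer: -14651844/6799 ≈ -2155.0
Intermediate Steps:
Q(K, k) = K + K² (Q(K, k) = K*K + K = K² + K = K + K²)
a(v) = 1/(-1 + v²*(-3 + v)) (a(v) = 1/((-3 + v)*v² - 1) = 1/(v²*(-3 + v) - 1) = 1/(-1 + v²*(-3 + v)))
((-20)² + a(Q(4, -5))) - 2555 = ((-20)² + 1/(-1 + (4*(1 + 4))³ - 3*16*(1 + 4)²)) - 2555 = (400 + 1/(-1 + (4*5)³ - 3*(4*5)²)) - 2555 = (400 + 1/(-1 + 20³ - 3*20²)) - 2555 = (400 + 1/(-1 + 8000 - 3*400)) - 2555 = (400 + 1/(-1 + 8000 - 1200)) - 2555 = (400 + 1/6799) - 2555 = 2719601/6799 - 2555 = -14651844/6799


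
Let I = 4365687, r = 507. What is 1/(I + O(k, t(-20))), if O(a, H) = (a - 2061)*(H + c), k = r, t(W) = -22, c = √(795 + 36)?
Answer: 488875/2150765913381 + 518*√831/6452297740143 ≈ 2.2962e-7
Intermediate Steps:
c = √831 ≈ 28.827
k = 507
O(a, H) = (-2061 + a)*(H + √831) (O(a, H) = (a - 2061)*(H + √831) = (-2061 + a)*(H + √831))
1/(I + O(k, t(-20))) = 1/(4365687 + (-2061*(-22) - 2061*√831 - 22*507 + 507*√831)) = 1/(4365687 + (45342 - 2061*√831 - 11154 + 507*√831)) = 1/(4365687 + (34188 - 1554*√831)) = 1/(4399875 - 1554*√831)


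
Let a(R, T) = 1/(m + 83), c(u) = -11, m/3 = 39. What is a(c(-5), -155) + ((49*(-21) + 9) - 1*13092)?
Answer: -2822399/200 ≈ -14112.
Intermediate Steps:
m = 117 (m = 3*39 = 117)
a(R, T) = 1/200 (a(R, T) = 1/(117 + 83) = 1/200)
a(c(-5), -155) + ((49*(-21) + 9) - 1*13092) = 1/200 + ((49*(-21) + 9) - 1*13092) = 1/200 + ((-1029 + 9) - 13092) = 1/200 + (-1020 - 13092) = 1/200 - 14112 = -2822399/200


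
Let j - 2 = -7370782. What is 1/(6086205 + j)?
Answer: -1/1284575 ≈ -7.7847e-7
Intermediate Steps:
j = -7370780 (j = 2 - 7370782 = -7370780)
1/(6086205 + j) = 1/(6086205 - 7370780) = 1/(-1284575) = -1/1284575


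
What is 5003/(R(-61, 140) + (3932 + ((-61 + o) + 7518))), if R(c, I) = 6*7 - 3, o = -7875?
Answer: 5003/3553 ≈ 1.4081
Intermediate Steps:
R(c, I) = 39 (R(c, I) = 42 - 3 = 39)
5003/(R(-61, 140) + (3932 + ((-61 + o) + 7518))) = 5003/(39 + (3932 + ((-61 - 7875) + 7518))) = 5003/(39 + (3932 + (-7936 + 7518))) = 5003/(39 + (3932 - 418)) = 5003/(39 + 3514) = 5003/3553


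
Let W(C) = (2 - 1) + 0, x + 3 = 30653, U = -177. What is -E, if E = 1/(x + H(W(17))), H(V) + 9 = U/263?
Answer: -263/8058406 ≈ -3.2637e-5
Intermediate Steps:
x = 30650 (x = -3 + 30653 = 30650)
W(C) = 1 (W(C) = 1 + 0 = 1)
H(V) = -2544/263 (H(V) = -9 - 177/263 = -2544/263)
E = 263/8058406 (E = 1/(30650 - 2544/263) = 1/(8058406/263) = 263/8058406 ≈ 3.2637e-5)
-E = -1*263/8058406 = -263/8058406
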